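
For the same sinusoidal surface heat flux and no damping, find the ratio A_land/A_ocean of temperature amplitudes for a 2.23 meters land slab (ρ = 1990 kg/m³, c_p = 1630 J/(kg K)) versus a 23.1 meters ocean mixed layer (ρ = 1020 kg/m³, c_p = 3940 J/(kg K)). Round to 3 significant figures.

12.8

C_ocean = 1020 × 3940 × 23.1 = 9.28×10^7 J/(m²·K).
C_land = 1990 × 1630 × 2.23 = 7.23×10^6 J/(m²·K).
Undamped amplitude ∝ 1/C, so A_land/A_ocean = C_ocean/C_land = 12.8.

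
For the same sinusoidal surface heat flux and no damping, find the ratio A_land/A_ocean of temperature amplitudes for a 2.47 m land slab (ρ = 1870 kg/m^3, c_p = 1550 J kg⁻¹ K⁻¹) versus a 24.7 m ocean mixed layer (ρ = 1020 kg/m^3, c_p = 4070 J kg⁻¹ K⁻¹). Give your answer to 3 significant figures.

14.3

C_ocean = 1020 × 4070 × 24.7 = 1.03×10^8 J/(m²·K).
C_land = 1870 × 1550 × 2.47 = 7.16×10^6 J/(m²·K).
Undamped amplitude ∝ 1/C, so A_land/A_ocean = C_ocean/C_land = 14.3.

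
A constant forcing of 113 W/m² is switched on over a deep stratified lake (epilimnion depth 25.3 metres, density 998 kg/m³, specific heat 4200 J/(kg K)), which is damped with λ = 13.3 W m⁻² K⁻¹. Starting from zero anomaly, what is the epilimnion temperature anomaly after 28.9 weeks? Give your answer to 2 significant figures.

7.5 K

Areal heat capacity C = ρ c_p D = 998 × 4200 × 25.3 = 1.06×10^8 J m⁻² K⁻¹.
τ = C / λ = 1.06×10^8 / 13.3 = 7.97×10^6 s.
Equilibrium anomaly ΔT_eq = F / λ = 113 / 13.3 = 8.50 K.
t = 28.9 weeks = 1.75×10^7 s, so t/τ = 2.19.
ΔT(t) = ΔT_eq (1 − e^(−t/τ)) = 8.50 × (1 − e^−2.19) = 7.55 K.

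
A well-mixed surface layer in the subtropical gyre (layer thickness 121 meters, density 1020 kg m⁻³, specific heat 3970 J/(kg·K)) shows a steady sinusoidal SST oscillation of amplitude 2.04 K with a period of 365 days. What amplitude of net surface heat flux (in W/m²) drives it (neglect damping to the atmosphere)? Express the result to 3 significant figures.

199

Areal heat capacity C = ρ c_p D = 1020 × 3970 × 121 = 4.90×10^8 J/(m^2 K).
ω = 2π / 3.15×10^7 s = 1.99×10^-7 s⁻¹.
Cω = 4.90×10^8 × 1.99×10^-7 = 97.6 W/(m²·K).
F₀ = A × Cω = 2.04 × 97.6 = 199 W/m².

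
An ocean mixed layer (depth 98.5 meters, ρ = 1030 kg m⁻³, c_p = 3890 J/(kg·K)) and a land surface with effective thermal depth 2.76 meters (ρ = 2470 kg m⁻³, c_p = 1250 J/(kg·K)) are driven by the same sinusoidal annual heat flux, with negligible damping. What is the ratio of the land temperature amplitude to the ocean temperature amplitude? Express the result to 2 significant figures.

C_ocean = 1030 × 3890 × 98.5 = 3.95×10^8 J/(m²·K).
C_land = 2470 × 1250 × 2.76 = 8.52×10^6 J/(m²·K).
Undamped amplitude ∝ 1/C, so A_land/A_ocean = C_ocean/C_land = 46.3.

46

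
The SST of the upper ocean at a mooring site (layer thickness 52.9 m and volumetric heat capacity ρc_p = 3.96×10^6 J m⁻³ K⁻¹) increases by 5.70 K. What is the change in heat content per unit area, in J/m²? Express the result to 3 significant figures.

Areal heat capacity C = ρc_p × D = 3.96×10^6 × 52.9 = 2.09×10^8 J/(m²·K).
ΔQ = C ΔT = 2.09×10^8 × 5.70 = 1.19×10^9 J/m².

1.19×10^9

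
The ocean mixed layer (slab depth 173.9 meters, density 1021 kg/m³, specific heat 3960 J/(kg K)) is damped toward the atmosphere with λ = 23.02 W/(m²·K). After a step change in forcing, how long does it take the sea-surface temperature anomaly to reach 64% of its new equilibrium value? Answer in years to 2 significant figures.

Areal heat capacity C = ρ c_p D = 1021 × 3960 × 173.9 = 7.03×10^8 J m⁻² K⁻¹.
τ = C / λ = 7.03×10^8 / 23.02 = 3.05×10^7 s.
Fraction reached: 1 − e^(−t/τ) = 0.64 ⇒ t = −τ ln(1 − 0.64) = τ × 1.02.
t = 3.12×10^7 s = 0.989 years.

0.99 years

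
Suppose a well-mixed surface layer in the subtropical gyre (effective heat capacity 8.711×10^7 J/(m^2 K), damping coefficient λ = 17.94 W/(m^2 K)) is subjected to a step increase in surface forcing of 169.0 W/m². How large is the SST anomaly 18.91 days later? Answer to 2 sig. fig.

Areal heat capacity C = 8.711×10^7 J/(m^2 K) (given).
τ = C / λ = 8.71×10^7 / 17.94 = 4.86×10^6 s.
Equilibrium anomaly ΔT_eq = F / λ = 169.0 / 17.94 = 9.42 K.
t = 18.91 days = 1.63×10^6 s, so t/τ = 0.336.
ΔT(t) = ΔT_eq (1 − e^(−t/τ)) = 9.42 × (1 − e^−0.336) = 2.69 K.

2.7 K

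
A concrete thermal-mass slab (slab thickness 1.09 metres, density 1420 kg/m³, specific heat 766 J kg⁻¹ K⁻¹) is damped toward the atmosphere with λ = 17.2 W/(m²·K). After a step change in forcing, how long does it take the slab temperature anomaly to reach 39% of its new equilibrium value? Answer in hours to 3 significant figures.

9.46 hours

Areal heat capacity C = ρ c_p D = 1420 × 766 × 1.09 = 1.19×10^6 J/(m^2 K).
τ = C / λ = 1.19×10^6 / 17.2 = 68900 s.
Fraction reached: 1 − e^(−t/τ) = 0.39 ⇒ t = −τ ln(1 − 0.39) = τ × 0.494.
t = 34100 s = 9.46 hours.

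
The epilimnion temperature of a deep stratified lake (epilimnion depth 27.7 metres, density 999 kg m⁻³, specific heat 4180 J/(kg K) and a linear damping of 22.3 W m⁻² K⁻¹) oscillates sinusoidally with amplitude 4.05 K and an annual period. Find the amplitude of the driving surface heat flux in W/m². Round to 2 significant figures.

130

Areal heat capacity C = ρ c_p D = 999 × 4180 × 27.7 = 1.16×10^8 J/(m²·K).
ω = 2π / 3.15×10^7 s = 1.99×10^-7 s⁻¹.
√((Cω)² + λ²) = √((23.0)² + 22.3²) = 32.1 W/(m²·K).
F₀ = A × √((Cω)²+λ²) = 4.05 × 32.1 = 130 W/m².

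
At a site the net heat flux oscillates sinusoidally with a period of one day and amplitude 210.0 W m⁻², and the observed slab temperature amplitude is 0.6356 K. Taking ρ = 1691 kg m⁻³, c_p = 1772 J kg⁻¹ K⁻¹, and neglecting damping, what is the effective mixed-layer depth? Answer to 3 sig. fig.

ω = 2π / 86400 s = 7.27×10^-5 s⁻¹.
Required C = F₀ / (A ω) = 210.0 / (0.6356 × 7.27×10^-5) = 4.54×10^6 J/(m²·K).
D = C / (ρ c_p) = 4.54×10^6 / (1691 × 1772) = 1.52 m.

1.52 m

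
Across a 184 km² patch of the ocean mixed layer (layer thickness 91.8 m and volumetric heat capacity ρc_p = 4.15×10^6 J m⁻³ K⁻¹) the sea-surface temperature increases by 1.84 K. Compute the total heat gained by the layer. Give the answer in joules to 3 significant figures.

1.29×10^17 J

Areal heat capacity C = ρc_p × D = 4.15×10^6 × 91.8 = 3.81×10^8 J/(m^2 K).
Heat per unit area: q = C ΔT = 3.81×10^8 × 1.84 = 7.01×10^8 J/m².
Total heat: Q = q × A = 7.01×10^8 × (184 × 10⁶ m²) = 1.29×10^17 J.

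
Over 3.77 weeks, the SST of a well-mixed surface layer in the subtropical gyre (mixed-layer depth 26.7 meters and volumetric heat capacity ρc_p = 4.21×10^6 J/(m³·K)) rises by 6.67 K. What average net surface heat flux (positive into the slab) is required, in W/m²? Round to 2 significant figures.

Areal heat capacity C = ρc_p × D = 4.21×10^6 × 26.7 = 1.12×10^8 J m⁻² K⁻¹.
Required heat per unit area: Q = C ΔT = 1.12×10^8 × 6.67 = 7.50×10^8 J/m².
Flux F = Q / Δt = 7.50×10^8 / 2.28×10^6 s = 329 W/m².

330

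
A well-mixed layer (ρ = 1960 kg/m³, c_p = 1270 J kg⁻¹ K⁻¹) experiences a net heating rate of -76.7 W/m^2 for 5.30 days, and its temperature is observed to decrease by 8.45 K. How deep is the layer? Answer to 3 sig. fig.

1.67 m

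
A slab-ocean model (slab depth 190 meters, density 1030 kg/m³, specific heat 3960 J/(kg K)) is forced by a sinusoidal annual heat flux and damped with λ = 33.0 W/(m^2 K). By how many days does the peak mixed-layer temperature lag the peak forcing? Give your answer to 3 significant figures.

79.0 days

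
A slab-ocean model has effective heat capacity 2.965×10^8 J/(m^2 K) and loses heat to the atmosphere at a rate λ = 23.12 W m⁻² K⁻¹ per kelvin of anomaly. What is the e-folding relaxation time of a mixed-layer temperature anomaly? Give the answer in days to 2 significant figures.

Areal heat capacity C = 2.965×10^8 J/(m^2 K) (given).
Relaxation time τ = C / λ = 2.96×10^8 / 23.12 = 1.28×10^7 s.
In days: 1.28×10^7 s / (86400 s/day) = 148 days.

150 days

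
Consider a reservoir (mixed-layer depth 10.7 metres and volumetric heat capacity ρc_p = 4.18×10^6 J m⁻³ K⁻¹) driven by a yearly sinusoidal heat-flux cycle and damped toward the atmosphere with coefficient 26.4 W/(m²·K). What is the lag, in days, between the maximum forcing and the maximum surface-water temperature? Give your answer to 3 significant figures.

18.9 days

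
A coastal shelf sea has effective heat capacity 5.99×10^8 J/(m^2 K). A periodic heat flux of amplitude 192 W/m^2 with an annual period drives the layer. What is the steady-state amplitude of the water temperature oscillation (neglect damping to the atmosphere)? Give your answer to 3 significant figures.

Areal heat capacity C = 5.99×10^8 J/(m^2 K) (given).
Angular frequency ω = 2π / T = 2π / 3.15×10^7 s = 1.99×10^-7 s⁻¹.
Cω = 5.99×10^8 × 1.99×10^-7 = 119 W/(m²·K).
Amplitude A = F₀ / (Cω) = 192 / 119 = 1.61 K.

1.61 K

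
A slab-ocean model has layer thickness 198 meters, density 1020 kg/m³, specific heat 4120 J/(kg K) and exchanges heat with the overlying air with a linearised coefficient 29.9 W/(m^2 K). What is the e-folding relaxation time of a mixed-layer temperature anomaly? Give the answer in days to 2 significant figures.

Areal heat capacity C = ρ c_p D = 1020 × 4120 × 198 = 8.32×10^8 J/(m²·K).
Relaxation time τ = C / λ = 8.32×10^8 / 29.9 = 2.78×10^7 s.
In days: 2.78×10^7 s / (86400 s/day) = 322 days.

320 days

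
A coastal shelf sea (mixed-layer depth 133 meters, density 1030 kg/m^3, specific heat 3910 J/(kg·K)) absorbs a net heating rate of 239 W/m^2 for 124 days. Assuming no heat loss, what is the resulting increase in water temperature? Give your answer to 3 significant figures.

4.78 K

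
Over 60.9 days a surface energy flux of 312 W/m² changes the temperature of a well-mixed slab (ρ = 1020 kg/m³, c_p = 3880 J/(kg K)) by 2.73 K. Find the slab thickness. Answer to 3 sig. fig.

152 m

Heat input Q = F Δt = 312 × 5.26×10^6 s = 1.64×10^9 J/m².
Required areal heat capacity C = Q / ΔT = 6.01×10^8 J/(m²·K).
Depth D = C / (ρ c_p) = 6.01×10^8 / (1020 × 3880) = 152 m.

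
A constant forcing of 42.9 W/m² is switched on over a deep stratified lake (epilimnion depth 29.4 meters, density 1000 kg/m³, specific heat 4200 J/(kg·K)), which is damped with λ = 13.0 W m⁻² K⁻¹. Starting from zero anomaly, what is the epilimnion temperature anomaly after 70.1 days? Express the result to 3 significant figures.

Areal heat capacity C = ρ c_p D = 1000 × 4200 × 29.4 = 1.23×10^8 J m⁻² K⁻¹.
τ = C / λ = 1.23×10^8 / 13.0 = 9.50×10^6 s.
Equilibrium anomaly ΔT_eq = F / λ = 42.9 / 13.0 = 3.30 K.
t = 70.1 days = 6.06×10^6 s, so t/τ = 0.638.
ΔT(t) = ΔT_eq (1 − e^(−t/τ)) = 3.30 × (1 − e^−0.638) = 1.56 K.

1.56 K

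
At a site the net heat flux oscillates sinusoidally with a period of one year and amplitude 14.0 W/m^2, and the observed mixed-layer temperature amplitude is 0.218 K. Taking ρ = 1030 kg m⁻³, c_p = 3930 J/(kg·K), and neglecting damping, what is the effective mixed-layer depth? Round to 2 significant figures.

ω = 2π / 3.15×10^7 s = 1.99×10^-7 s⁻¹.
Required C = F₀ / (A ω) = 14.0 / (0.218 × 1.99×10^-7) = 3.22×10^8 J/(m²·K).
D = C / (ρ c_p) = 3.22×10^8 / (1030 × 3930) = 79.6 m.

80 m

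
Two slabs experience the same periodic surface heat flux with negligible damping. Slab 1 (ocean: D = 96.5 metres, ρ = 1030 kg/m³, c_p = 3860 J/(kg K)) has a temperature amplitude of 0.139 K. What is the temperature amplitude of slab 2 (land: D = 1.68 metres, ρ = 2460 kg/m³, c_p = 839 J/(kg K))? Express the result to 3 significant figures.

C_ocean = 3.84×10^8 J/(m²·K); C_land = 3.47×10^6 J/(m²·K).
A ∝ 1/C ⇒ A_land = A_ocean × C_ocean/C_land = 0.139 × 111 = 15.4 K.

15.4 K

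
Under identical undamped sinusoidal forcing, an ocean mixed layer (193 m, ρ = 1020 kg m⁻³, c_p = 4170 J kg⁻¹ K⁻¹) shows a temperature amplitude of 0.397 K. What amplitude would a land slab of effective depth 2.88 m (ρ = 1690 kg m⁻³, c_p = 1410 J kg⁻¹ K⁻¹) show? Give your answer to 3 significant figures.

C_ocean = 8.21×10^8 J/(m²·K); C_land = 6.86×10^6 J/(m²·K).
A ∝ 1/C ⇒ A_land = A_ocean × C_ocean/C_land = 0.397 × 120 = 47.5 K.

47.5 K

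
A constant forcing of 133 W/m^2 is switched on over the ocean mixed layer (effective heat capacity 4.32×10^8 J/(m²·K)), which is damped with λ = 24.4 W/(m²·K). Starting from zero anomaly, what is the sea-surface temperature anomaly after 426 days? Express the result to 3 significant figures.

4.77 K

Areal heat capacity C = 4.32×10^8 J/(m²·K) (given).
τ = C / λ = 4.32×10^8 / 24.4 = 1.77×10^7 s.
Equilibrium anomaly ΔT_eq = F / λ = 133 / 24.4 = 5.45 K.
t = 426 days = 3.68×10^7 s, so t/τ = 2.08.
ΔT(t) = ΔT_eq (1 − e^(−t/τ)) = 5.45 × (1 − e^−2.08) = 4.77 K.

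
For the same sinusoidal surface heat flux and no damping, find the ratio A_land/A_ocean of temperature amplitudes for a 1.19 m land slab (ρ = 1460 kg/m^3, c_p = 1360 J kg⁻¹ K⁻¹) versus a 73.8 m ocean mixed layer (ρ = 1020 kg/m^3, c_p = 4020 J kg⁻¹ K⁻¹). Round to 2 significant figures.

C_ocean = 1020 × 4020 × 73.8 = 3.03×10^8 J/(m²·K).
C_land = 1460 × 1360 × 1.19 = 2.36×10^6 J/(m²·K).
Undamped amplitude ∝ 1/C, so A_land/A_ocean = C_ocean/C_land = 128.

130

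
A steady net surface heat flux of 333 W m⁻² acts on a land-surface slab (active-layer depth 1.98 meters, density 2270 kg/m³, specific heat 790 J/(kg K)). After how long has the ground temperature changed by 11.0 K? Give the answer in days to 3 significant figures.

Areal heat capacity C = ρ c_p D = 2270 × 790 × 1.98 = 3.55×10^6 J/(m²·K).
Time required: Δt = C ΔT / F = 3.55×10^6 × 11.0 / 333 = 1.17×10^5 s.
In days: 1.17×10^5 s / (86400 s/day) = 1.36 days.

1.36 days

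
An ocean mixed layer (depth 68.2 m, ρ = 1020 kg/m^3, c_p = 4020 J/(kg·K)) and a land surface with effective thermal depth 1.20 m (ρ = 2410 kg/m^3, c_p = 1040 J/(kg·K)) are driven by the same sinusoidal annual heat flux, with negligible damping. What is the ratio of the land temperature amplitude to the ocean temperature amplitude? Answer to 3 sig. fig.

93.0

C_ocean = 1020 × 4020 × 68.2 = 2.80×10^8 J/(m²·K).
C_land = 2410 × 1040 × 1.20 = 3.01×10^6 J/(m²·K).
Undamped amplitude ∝ 1/C, so A_land/A_ocean = C_ocean/C_land = 93.0.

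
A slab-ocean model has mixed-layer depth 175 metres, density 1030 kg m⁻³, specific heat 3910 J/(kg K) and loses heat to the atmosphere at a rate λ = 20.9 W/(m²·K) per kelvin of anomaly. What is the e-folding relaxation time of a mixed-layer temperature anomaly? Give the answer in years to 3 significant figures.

Areal heat capacity C = ρ c_p D = 1030 × 3910 × 175 = 7.05×10^8 J/(m^2 K).
Relaxation time τ = C / λ = 7.05×10^8 / 20.9 = 3.37×10^7 s.
In years: 3.37×10^7 s / (3.156×10^7 s/year) = 1.07 years.

1.07 years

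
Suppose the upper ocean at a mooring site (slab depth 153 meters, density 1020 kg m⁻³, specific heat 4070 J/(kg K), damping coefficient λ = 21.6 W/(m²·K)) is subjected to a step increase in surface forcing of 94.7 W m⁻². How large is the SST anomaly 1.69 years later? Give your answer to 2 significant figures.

3.7 K

Areal heat capacity C = ρ c_p D = 1020 × 4070 × 153 = 6.35×10^8 J m⁻² K⁻¹.
τ = C / λ = 6.35×10^8 / 21.6 = 2.94×10^7 s.
Equilibrium anomaly ΔT_eq = F / λ = 94.7 / 21.6 = 4.38 K.
t = 1.69 years = 5.33×10^7 s, so t/τ = 1.81.
ΔT(t) = ΔT_eq (1 − e^(−t/τ)) = 4.38 × (1 − e^−1.81) = 3.67 K.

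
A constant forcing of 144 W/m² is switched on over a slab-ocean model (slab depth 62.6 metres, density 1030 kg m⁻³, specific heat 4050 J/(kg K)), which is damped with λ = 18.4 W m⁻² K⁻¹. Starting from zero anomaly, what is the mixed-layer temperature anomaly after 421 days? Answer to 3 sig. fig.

7.22 K

Areal heat capacity C = ρ c_p D = 1030 × 4050 × 62.6 = 2.61×10^8 J/(m^2 K).
τ = C / λ = 2.61×10^8 / 18.4 = 1.42×10^7 s.
Equilibrium anomaly ΔT_eq = F / λ = 144 / 18.4 = 7.83 K.
t = 421 days = 3.64×10^7 s, so t/τ = 2.56.
ΔT(t) = ΔT_eq (1 − e^(−t/τ)) = 7.83 × (1 − e^−2.56) = 7.22 K.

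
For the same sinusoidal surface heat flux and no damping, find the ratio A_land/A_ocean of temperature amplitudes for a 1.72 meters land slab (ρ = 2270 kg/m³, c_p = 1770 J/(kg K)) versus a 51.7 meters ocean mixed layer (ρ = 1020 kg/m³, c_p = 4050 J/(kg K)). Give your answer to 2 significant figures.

C_ocean = 1020 × 4050 × 51.7 = 2.14×10^8 J/(m²·K).
C_land = 2270 × 1770 × 1.72 = 6.91×10^6 J/(m²·K).
Undamped amplitude ∝ 1/C, so A_land/A_ocean = C_ocean/C_land = 30.9.

31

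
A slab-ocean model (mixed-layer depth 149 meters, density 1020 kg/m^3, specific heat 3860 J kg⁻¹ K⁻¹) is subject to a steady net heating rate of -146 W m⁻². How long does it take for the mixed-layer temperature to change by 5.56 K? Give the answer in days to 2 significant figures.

260 days

Areal heat capacity C = ρ c_p D = 1020 × 3860 × 149 = 5.87×10^8 J m⁻² K⁻¹.
Time required: Δt = C ΔT / F = 5.87×10^8 × -5.56 / -146 = 2.23×10^7 s.
In days: 2.23×10^7 s / (86400 s/day) = 259 days.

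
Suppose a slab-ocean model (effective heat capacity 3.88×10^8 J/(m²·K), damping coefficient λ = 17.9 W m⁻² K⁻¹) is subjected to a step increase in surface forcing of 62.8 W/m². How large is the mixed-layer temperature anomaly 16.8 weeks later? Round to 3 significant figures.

1.31 K

Areal heat capacity C = 3.88×10^8 J/(m²·K) (given).
τ = C / λ = 3.88×10^8 / 17.9 = 2.17×10^7 s.
Equilibrium anomaly ΔT_eq = F / λ = 62.8 / 17.9 = 3.51 K.
t = 16.8 weeks = 1.02×10^7 s, so t/τ = 0.469.
ΔT(t) = ΔT_eq (1 − e^(−t/τ)) = 3.51 × (1 − e^−0.469) = 1.31 K.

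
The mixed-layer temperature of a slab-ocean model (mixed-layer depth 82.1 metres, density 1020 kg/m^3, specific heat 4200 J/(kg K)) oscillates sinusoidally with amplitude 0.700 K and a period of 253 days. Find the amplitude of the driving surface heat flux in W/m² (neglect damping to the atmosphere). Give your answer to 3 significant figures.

70.8

Areal heat capacity C = ρ c_p D = 1020 × 4200 × 82.1 = 3.52×10^8 J/(m²·K).
ω = 2π / 2.19×10^7 s = 2.87×10^-7 s⁻¹.
Cω = 3.52×10^8 × 2.87×10^-7 = 101 W/(m²·K).
F₀ = A × Cω = 0.700 × 101 = 70.8 W/m².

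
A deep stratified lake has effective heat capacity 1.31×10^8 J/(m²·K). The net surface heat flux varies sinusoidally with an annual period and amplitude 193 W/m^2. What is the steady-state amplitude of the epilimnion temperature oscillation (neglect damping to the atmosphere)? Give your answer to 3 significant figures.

7.39 K

Areal heat capacity C = 1.31×10^8 J/(m²·K) (given).
Angular frequency ω = 2π / T = 2π / 3.15×10^7 s = 1.99×10^-7 s⁻¹.
Cω = 1.31×10^8 × 1.99×10^-7 = 26.1 W/(m²·K).
Amplitude A = F₀ / (Cω) = 193 / 26.1 = 7.39 K.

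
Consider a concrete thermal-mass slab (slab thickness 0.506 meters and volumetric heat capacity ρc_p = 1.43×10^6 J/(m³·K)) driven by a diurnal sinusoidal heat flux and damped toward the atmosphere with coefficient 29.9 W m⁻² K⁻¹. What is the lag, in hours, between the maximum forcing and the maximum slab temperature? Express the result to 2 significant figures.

4.0 hours

Areal heat capacity C = ρc_p × D = 1.43×10^6 × 0.506 = 7.24×10^5 J m⁻² K⁻¹.
ω = 2π / 86400 s = 7.27×10^-5 s⁻¹.
Phase lag φ = arctan(Cω/λ) = arctan(52.6/29.9) = 1.05 rad.
Time lag = φ / ω = 1.05 / 7.27×10^-5 = 14500 s = 4.03 hours.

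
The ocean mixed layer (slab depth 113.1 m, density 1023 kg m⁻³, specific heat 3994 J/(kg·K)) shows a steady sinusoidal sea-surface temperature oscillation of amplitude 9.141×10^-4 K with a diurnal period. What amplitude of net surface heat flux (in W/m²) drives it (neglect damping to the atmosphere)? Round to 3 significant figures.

Areal heat capacity C = ρ c_p D = 1023 × 3994 × 113.1 = 4.62×10^8 J/(m^2 K).
ω = 2π / 86400 s = 7.27×10^-5 s⁻¹.
Cω = 4.62×10^8 × 7.27×10^-5 = 33600 W/(m²·K).
F₀ = A × Cω = 9.141×10^-4 × 33600 = 30.7 W/m².

30.7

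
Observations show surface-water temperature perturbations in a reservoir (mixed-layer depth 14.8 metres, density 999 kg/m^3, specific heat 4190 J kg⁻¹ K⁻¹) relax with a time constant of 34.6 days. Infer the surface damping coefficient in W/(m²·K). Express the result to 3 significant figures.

Areal heat capacity C = ρ c_p D = 999 × 4190 × 14.8 = 6.19×10^7 J/(m^2 K).
τ = 34.6 days = 2.99×10^6 s.
λ = C / τ = 6.19×10^7 / 2.99×10^6 = 20.7 W/(m²·K).

20.7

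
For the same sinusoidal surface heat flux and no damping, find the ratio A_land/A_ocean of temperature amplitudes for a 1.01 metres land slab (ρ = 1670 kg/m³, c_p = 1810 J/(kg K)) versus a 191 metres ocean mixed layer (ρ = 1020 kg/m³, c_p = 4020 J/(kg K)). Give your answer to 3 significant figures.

C_ocean = 1020 × 4020 × 191 = 7.83×10^8 J/(m²·K).
C_land = 1670 × 1810 × 1.01 = 3.05×10^6 J/(m²·K).
Undamped amplitude ∝ 1/C, so A_land/A_ocean = C_ocean/C_land = 257.

257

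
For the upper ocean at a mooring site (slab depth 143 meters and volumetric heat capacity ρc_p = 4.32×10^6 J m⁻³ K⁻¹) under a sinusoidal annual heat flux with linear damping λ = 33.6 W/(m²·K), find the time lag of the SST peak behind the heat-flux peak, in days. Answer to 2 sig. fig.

76 days

Areal heat capacity C = ρc_p × D = 4.32×10^6 × 143 = 6.18×10^8 J/(m²·K).
ω = 2π / 3.15×10^7 s = 1.99×10^-7 s⁻¹.
Phase lag φ = arctan(Cω/λ) = arctan(123/33.6) = 1.30 rad.
Time lag = φ / ω = 1.30 / 1.99×10^-7 = 6.55×10^6 s = 75.8 days.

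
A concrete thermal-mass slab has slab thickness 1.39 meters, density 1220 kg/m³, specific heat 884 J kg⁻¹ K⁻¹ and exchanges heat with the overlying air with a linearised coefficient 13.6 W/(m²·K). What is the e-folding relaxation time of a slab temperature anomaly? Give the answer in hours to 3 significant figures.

30.6 hours

Areal heat capacity C = ρ c_p D = 1220 × 884 × 1.39 = 1.50×10^6 J/(m^2 K).
Relaxation time τ = C / λ = 1.50×10^6 / 13.6 = 1.10×10^5 s.
In hours: 1.10×10^5 s / (3600 s/hour) = 30.6 hours.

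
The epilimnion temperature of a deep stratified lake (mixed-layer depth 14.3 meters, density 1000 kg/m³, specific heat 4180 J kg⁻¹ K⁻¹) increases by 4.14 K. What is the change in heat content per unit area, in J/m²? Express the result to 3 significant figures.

2.47×10^8

Areal heat capacity C = ρ c_p D = 1000 × 4180 × 14.3 = 5.98×10^7 J/(m²·K).
ΔQ = C ΔT = 5.98×10^7 × 4.14 = 2.47×10^8 J/m².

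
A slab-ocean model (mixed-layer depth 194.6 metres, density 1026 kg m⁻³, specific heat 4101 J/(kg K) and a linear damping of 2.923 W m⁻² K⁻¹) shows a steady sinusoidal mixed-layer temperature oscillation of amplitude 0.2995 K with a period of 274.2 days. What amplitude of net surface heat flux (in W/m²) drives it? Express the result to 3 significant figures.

65.0

Areal heat capacity C = ρ c_p D = 1026 × 4101 × 194.6 = 8.19×10^8 J/(m^2 K).
ω = 2π / 2.37×10^7 s = 2.65×10^-7 s⁻¹.
√((Cω)² + λ²) = √((217)² + 2.923²) = 217 W/(m²·K).
F₀ = A × √((Cω)²+λ²) = 0.2995 × 217 = 65.0 W/m².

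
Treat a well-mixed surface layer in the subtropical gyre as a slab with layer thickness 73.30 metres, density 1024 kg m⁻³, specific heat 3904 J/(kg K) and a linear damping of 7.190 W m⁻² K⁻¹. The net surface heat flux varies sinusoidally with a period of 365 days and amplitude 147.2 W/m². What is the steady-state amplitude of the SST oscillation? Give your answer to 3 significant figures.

2.50 K

Areal heat capacity C = ρ c_p D = 1024 × 3904 × 73.30 = 2.93×10^8 J/(m²·K).
Angular frequency ω = 2π / T = 2π / 3.15×10^7 s = 1.99×10^-7 s⁻¹.
√((Cω)² + λ²) = √((58.4)² + 7.190²) = 58.8 W/(m²·K).
Amplitude A = F₀ / √((Cω)²+λ²) = 147.2 / 58.8 = 2.50 K.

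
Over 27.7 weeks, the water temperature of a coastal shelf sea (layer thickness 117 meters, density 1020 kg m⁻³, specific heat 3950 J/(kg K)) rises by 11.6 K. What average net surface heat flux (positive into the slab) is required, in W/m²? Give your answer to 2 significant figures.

Areal heat capacity C = ρ c_p D = 1020 × 3950 × 117 = 4.71×10^8 J/(m^2 K).
Required heat per unit area: Q = C ΔT = 4.71×10^8 × 11.6 = 5.47×10^9 J/m².
Flux F = Q / Δt = 5.47×10^9 / 1.68×10^7 s = 326 W/m².

330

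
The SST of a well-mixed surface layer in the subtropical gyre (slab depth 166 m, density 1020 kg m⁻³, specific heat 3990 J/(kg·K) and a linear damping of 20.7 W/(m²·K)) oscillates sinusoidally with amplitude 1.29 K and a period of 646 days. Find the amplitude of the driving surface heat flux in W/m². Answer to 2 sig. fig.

Areal heat capacity C = ρ c_p D = 1020 × 3990 × 166 = 6.76×10^8 J/(m²·K).
ω = 2π / 5.58×10^7 s = 1.13×10^-7 s⁻¹.
√((Cω)² + λ²) = √((76.1)² + 20.7²) = 78.8 W/(m²·K).
F₀ = A × √((Cω)²+λ²) = 1.29 × 78.8 = 102 W/m².

100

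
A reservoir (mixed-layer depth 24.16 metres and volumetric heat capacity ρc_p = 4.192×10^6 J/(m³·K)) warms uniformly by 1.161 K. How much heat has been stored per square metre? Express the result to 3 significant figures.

1.18×10^8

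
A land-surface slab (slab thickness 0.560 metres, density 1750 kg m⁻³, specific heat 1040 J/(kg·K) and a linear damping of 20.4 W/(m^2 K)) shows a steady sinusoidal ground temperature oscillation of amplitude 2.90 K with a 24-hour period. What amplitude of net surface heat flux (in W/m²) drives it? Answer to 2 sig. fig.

220

Areal heat capacity C = ρ c_p D = 1750 × 1040 × 0.560 = 1.02×10^6 J m⁻² K⁻¹.
ω = 2π / 86400 s = 7.27×10^-5 s⁻¹.
√((Cω)² + λ²) = √((74.1)² + 20.4²) = 76.9 W/(m²·K).
F₀ = A × √((Cω)²+λ²) = 2.90 × 76.9 = 223 W/m².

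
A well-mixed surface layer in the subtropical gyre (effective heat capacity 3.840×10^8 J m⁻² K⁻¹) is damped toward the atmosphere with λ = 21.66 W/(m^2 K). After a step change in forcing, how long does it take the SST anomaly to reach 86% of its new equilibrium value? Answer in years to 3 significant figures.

1.10 years

Areal heat capacity C = 3.840×10^8 J m⁻² K⁻¹ (given).
τ = C / λ = 3.84×10^8 / 21.66 = 1.77×10^7 s.
Fraction reached: 1 − e^(−t/τ) = 0.86 ⇒ t = −τ ln(1 − 0.86) = τ × 1.97.
t = 3.49×10^7 s = 1.10 years.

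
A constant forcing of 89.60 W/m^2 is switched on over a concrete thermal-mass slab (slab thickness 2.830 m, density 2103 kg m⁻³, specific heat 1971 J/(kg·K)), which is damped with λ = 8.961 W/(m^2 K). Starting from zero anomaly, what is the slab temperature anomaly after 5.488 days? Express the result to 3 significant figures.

Areal heat capacity C = ρ c_p D = 2103 × 1971 × 2.830 = 1.17×10^7 J/(m²·K).
τ = C / λ = 1.17×10^7 / 8.961 = 1.31×10^6 s.
Equilibrium anomaly ΔT_eq = F / λ = 89.60 / 8.961 = 10.0 K.
t = 5.488 days = 4.74×10^5 s, so t/τ = 0.362.
ΔT(t) = ΔT_eq (1 − e^(−t/τ)) = 10.0 × (1 − e^−0.362) = 3.04 K.

3.04 K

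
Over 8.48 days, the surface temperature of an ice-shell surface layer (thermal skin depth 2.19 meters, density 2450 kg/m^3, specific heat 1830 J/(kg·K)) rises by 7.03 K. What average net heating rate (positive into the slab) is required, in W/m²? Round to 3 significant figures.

Areal heat capacity C = ρ c_p D = 2450 × 1830 × 2.19 = 9.82×10^6 J/(m²·K).
Required heat per unit area: Q = C ΔT = 9.82×10^6 × 7.03 = 6.90×10^7 J/m².
Flux F = Q / Δt = 6.90×10^7 / 7.33×10^5 s = 94.2 W/m².

94.2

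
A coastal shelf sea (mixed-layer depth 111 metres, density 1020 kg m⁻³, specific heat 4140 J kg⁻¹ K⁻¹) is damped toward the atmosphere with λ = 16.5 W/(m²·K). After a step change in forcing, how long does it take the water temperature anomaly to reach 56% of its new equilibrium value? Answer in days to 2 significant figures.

270 days

Areal heat capacity C = ρ c_p D = 1020 × 4140 × 111 = 4.69×10^8 J/(m^2 K).
τ = C / λ = 4.69×10^8 / 16.5 = 2.84×10^7 s.
Fraction reached: 1 − e^(−t/τ) = 0.56 ⇒ t = −τ ln(1 − 0.56) = τ × 0.821.
t = 2.33×10^7 s = 270 days.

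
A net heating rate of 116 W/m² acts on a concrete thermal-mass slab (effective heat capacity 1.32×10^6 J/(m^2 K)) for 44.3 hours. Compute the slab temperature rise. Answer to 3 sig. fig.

Areal heat capacity C = 1.32×10^6 J/(m^2 K) (given).
Net heat input Q = F Δt = 116 × (44.3 hours × 3600 s/hour) = 1.85×10^7 J/m².
ΔT = Q / C = 1.85×10^7 / 1.32×10^6 = 14.0 K.

14.0 K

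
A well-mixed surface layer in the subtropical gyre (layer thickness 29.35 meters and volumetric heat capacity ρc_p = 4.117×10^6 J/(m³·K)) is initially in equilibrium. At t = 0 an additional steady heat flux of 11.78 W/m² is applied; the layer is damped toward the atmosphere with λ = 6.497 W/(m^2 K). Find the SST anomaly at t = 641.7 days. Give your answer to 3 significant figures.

1.72 K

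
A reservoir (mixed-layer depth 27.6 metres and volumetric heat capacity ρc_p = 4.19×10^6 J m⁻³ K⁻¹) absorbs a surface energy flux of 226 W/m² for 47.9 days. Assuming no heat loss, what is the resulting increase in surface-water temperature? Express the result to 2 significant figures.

Areal heat capacity C = ρc_p × D = 4.19×10^6 × 27.6 = 1.16×10^8 J/(m^2 K).
Net heat input Q = F Δt = 226 × (47.9 days × 86400 s/day) = 9.35×10^8 J/m².
ΔT = Q / C = 9.35×10^8 / 1.16×10^8 = 8.09 K.

8.1 K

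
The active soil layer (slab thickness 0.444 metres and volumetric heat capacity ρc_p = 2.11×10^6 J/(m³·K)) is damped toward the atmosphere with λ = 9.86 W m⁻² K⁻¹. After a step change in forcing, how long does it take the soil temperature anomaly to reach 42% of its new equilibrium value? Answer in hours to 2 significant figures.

Areal heat capacity C = ρc_p × D = 2.11×10^6 × 0.444 = 9.37×10^5 J m⁻² K⁻¹.
τ = C / λ = 9.37×10^5 / 9.86 = 95000 s.
Fraction reached: 1 − e^(−t/τ) = 0.42 ⇒ t = −τ ln(1 − 0.42) = τ × 0.545.
t = 51800 s = 14.4 hours.

14 hours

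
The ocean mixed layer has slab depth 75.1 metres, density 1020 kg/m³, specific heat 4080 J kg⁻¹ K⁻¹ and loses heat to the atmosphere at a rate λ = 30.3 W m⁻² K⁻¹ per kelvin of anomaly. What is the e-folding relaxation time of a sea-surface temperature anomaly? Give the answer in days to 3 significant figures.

Areal heat capacity C = ρ c_p D = 1020 × 4080 × 75.1 = 3.13×10^8 J m⁻² K⁻¹.
Relaxation time τ = C / λ = 3.13×10^8 / 30.3 = 1.03×10^7 s.
In days: 1.03×10^7 s / (86400 s/day) = 119 days.

119 days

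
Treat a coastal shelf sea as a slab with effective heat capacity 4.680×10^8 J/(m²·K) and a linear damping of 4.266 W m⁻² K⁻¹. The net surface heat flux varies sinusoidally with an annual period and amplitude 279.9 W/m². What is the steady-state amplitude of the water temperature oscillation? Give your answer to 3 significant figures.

3.00 K

Areal heat capacity C = 4.680×10^8 J/(m²·K) (given).
Angular frequency ω = 2π / T = 2π / 3.15×10^7 s = 1.99×10^-7 s⁻¹.
√((Cω)² + λ²) = √((93.2)² + 4.266²) = 93.3 W/(m²·K).
Amplitude A = F₀ / √((Cω)²+λ²) = 279.9 / 93.3 = 3.00 K.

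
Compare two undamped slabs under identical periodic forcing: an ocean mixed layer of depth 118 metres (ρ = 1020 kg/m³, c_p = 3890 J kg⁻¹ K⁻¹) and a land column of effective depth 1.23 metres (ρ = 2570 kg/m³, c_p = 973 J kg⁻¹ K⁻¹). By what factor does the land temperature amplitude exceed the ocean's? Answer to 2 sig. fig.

C_ocean = 1020 × 3890 × 118 = 4.68×10^8 J/(m²·K).
C_land = 2570 × 973 × 1.23 = 3.08×10^6 J/(m²·K).
Undamped amplitude ∝ 1/C, so A_land/A_ocean = C_ocean/C_land = 152.

150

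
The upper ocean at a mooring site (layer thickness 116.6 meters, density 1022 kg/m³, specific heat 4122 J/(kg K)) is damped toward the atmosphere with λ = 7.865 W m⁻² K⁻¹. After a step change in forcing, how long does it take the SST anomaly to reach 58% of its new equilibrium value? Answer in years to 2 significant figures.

Areal heat capacity C = ρ c_p D = 1022 × 4122 × 116.6 = 4.91×10^8 J/(m^2 K).
τ = C / λ = 4.91×10^8 / 7.865 = 6.25×10^7 s.
Fraction reached: 1 − e^(−t/τ) = 0.58 ⇒ t = −τ ln(1 − 0.58) = τ × 0.868.
t = 5.42×10^7 s = 1.72 years.

1.7 years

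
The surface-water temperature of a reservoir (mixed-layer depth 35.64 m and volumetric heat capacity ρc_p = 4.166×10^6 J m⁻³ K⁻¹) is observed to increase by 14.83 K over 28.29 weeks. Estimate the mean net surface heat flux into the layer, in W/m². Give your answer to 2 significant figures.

Areal heat capacity C = ρc_p × D = 4.166×10^6 × 35.64 = 1.48×10^8 J m⁻² K⁻¹.
Required heat per unit area: Q = C ΔT = 1.48×10^8 × 14.83 = 2.20×10^9 J/m².
Flux F = Q / Δt = 2.20×10^9 / 1.71×10^7 s = 129 W/m².

130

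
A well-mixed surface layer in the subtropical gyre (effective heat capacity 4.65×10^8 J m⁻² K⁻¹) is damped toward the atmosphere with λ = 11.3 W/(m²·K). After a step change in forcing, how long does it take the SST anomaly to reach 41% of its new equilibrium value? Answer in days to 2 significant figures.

Areal heat capacity C = 4.65×10^8 J m⁻² K⁻¹ (given).
τ = C / λ = 4.65×10^8 / 11.3 = 4.12×10^7 s.
Fraction reached: 1 − e^(−t/τ) = 0.41 ⇒ t = −τ ln(1 − 0.41) = τ × 0.528.
t = 2.17×10^7 s = 251 days.

250 days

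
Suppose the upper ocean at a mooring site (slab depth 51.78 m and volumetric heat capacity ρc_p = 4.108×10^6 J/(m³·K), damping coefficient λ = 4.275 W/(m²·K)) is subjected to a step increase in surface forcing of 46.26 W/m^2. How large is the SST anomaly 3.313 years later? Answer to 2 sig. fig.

Areal heat capacity C = ρc_p × D = 4.108×10^6 × 51.78 = 2.13×10^8 J m⁻² K⁻¹.
τ = C / λ = 2.13×10^8 / 4.275 = 4.98×10^7 s.
Equilibrium anomaly ΔT_eq = F / λ = 46.26 / 4.275 = 10.8 K.
t = 3.313 years = 1.05×10^8 s, so t/τ = 2.10.
ΔT(t) = ΔT_eq (1 − e^(−t/τ)) = 10.8 × (1 − e^−2.10) = 9.50 K.

9.5 K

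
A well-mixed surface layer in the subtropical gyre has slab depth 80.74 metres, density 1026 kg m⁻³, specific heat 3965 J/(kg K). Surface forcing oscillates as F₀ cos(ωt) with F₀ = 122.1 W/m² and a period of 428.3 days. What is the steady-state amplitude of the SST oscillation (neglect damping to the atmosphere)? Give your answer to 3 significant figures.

2.19 K

Areal heat capacity C = ρ c_p D = 1026 × 3965 × 80.74 = 3.28×10^8 J/(m²·K).
Angular frequency ω = 2π / T = 2π / 3.70×10^7 s = 1.70×10^-7 s⁻¹.
Cω = 3.28×10^8 × 1.70×10^-7 = 55.8 W/(m²·K).
Amplitude A = F₀ / (Cω) = 122.1 / 55.8 = 2.19 K.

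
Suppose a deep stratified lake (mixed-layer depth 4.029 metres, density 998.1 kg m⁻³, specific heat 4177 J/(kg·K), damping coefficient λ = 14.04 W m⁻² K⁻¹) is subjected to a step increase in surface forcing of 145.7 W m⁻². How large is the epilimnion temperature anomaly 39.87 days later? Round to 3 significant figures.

Areal heat capacity C = ρ c_p D = 998.1 × 4177 × 4.029 = 1.68×10^7 J m⁻² K⁻¹.
τ = C / λ = 1.68×10^7 / 14.04 = 1.20×10^6 s.
Equilibrium anomaly ΔT_eq = F / λ = 145.7 / 14.04 = 10.4 K.
t = 39.87 days = 3.44×10^6 s, so t/τ = 2.88.
ΔT(t) = ΔT_eq (1 − e^(−t/τ)) = 10.4 × (1 − e^−2.88) = 9.79 K.

9.79 K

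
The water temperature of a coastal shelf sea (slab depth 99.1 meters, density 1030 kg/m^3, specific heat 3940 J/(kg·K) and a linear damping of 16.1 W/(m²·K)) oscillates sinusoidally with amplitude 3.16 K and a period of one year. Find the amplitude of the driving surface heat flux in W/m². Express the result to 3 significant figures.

258

Areal heat capacity C = ρ c_p D = 1030 × 3940 × 99.1 = 4.02×10^8 J/(m^2 K).
ω = 2π / 3.15×10^7 s = 1.99×10^-7 s⁻¹.
√((Cω)² + λ²) = √((80.1)² + 16.1²) = 81.7 W/(m²·K).
F₀ = A × √((Cω)²+λ²) = 3.16 × 81.7 = 258 W/m².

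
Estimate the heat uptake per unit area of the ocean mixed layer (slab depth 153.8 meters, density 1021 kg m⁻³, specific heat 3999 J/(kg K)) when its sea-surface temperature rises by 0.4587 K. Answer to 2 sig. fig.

2.9×10^8

Areal heat capacity C = ρ c_p D = 1021 × 3999 × 153.8 = 6.28×10^8 J/(m^2 K).
ΔQ = C ΔT = 6.28×10^8 × 0.4587 = 2.88×10^8 J/m².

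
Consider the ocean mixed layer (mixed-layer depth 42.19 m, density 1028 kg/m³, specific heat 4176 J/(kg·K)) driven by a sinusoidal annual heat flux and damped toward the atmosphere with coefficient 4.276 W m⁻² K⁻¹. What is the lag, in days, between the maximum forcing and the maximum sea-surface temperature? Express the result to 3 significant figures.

84.4 days

Areal heat capacity C = ρ c_p D = 1028 × 4176 × 42.19 = 1.81×10^8 J m⁻² K⁻¹.
ω = 2π / 3.15×10^7 s = 1.99×10^-7 s⁻¹.
Phase lag φ = arctan(Cω/λ) = arctan(36.1/4.276) = 1.45 rad.
Time lag = φ / ω = 1.45 / 1.99×10^-7 = 7.29×10^6 s = 84.4 days.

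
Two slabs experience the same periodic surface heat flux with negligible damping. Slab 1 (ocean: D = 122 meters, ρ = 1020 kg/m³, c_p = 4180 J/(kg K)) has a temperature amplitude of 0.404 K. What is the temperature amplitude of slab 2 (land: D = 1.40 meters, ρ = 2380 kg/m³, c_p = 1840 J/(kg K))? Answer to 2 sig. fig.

C_ocean = 5.20×10^8 J/(m²·K); C_land = 6.13×10^6 J/(m²·K).
A ∝ 1/C ⇒ A_land = A_ocean × C_ocean/C_land = 0.404 × 84.8 = 34.3 K.

34 K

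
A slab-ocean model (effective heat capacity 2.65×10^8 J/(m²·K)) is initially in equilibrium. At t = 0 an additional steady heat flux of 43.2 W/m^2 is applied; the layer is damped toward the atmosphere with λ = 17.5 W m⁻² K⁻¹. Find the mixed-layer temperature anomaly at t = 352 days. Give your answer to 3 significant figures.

Areal heat capacity C = 2.65×10^8 J/(m²·K) (given).
τ = C / λ = 2.65×10^8 / 17.5 = 1.51×10^7 s.
Equilibrium anomaly ΔT_eq = F / λ = 43.2 / 17.5 = 2.47 K.
t = 352 days = 3.04×10^7 s, so t/τ = 2.01.
ΔT(t) = ΔT_eq (1 − e^(−t/τ)) = 2.47 × (1 − e^−2.01) = 2.14 K.

2.14 K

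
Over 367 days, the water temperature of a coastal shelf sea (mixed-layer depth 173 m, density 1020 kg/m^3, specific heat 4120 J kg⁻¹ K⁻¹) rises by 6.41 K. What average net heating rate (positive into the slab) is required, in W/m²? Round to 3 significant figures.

147

Areal heat capacity C = ρ c_p D = 1020 × 4120 × 173 = 7.27×10^8 J m⁻² K⁻¹.
Required heat per unit area: Q = C ΔT = 7.27×10^8 × 6.41 = 4.66×10^9 J/m².
Flux F = Q / Δt = 4.66×10^9 / 3.17×10^7 s = 147 W/m².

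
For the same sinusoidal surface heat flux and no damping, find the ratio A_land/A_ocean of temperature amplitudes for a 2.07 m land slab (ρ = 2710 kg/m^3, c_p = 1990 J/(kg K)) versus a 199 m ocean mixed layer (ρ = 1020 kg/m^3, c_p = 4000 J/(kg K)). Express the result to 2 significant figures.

73

C_ocean = 1020 × 4000 × 199 = 8.12×10^8 J/(m²·K).
C_land = 2710 × 1990 × 2.07 = 1.12×10^7 J/(m²·K).
Undamped amplitude ∝ 1/C, so A_land/A_ocean = C_ocean/C_land = 72.7.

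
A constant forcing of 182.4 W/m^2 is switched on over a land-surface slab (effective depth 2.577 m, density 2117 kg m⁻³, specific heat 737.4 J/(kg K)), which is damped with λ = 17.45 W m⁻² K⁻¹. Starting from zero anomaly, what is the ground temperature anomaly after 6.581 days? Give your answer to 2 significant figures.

9.6 K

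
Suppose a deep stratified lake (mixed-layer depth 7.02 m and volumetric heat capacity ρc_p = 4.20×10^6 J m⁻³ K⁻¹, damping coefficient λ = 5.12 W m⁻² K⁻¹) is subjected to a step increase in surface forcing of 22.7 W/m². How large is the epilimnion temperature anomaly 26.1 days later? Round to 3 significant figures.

Areal heat capacity C = ρc_p × D = 4.20×10^6 × 7.02 = 2.95×10^7 J/(m²·K).
τ = C / λ = 2.95×10^7 / 5.12 = 5.76×10^6 s.
Equilibrium anomaly ΔT_eq = F / λ = 22.7 / 5.12 = 4.43 K.
t = 26.1 days = 2.26×10^6 s, so t/τ = 0.392.
ΔT(t) = ΔT_eq (1 − e^(−t/τ)) = 4.43 × (1 − e^−0.392) = 1.44 K.

1.44 K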